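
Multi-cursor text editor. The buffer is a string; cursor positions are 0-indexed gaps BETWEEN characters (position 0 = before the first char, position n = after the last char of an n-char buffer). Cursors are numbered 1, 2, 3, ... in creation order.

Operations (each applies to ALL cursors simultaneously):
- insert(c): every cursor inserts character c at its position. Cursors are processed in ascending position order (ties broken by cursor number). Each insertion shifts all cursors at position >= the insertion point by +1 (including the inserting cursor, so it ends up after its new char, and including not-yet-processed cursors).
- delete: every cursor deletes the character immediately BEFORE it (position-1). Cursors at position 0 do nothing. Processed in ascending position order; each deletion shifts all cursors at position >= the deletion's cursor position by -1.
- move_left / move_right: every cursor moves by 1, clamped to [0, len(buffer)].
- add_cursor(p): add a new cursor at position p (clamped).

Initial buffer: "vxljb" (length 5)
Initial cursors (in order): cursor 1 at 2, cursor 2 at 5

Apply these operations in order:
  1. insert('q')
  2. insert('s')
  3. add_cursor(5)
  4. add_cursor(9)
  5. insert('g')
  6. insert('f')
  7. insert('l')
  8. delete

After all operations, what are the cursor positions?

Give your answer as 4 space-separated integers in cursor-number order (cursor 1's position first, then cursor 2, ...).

Answer: 6 17 9 17

Derivation:
After op 1 (insert('q')): buffer="vxqljbq" (len 7), cursors c1@3 c2@7, authorship ..1...2
After op 2 (insert('s')): buffer="vxqsljbqs" (len 9), cursors c1@4 c2@9, authorship ..11...22
After op 3 (add_cursor(5)): buffer="vxqsljbqs" (len 9), cursors c1@4 c3@5 c2@9, authorship ..11...22
After op 4 (add_cursor(9)): buffer="vxqsljbqs" (len 9), cursors c1@4 c3@5 c2@9 c4@9, authorship ..11...22
After op 5 (insert('g')): buffer="vxqsglgjbqsgg" (len 13), cursors c1@5 c3@7 c2@13 c4@13, authorship ..111.3..2224
After op 6 (insert('f')): buffer="vxqsgflgfjbqsggff" (len 17), cursors c1@6 c3@9 c2@17 c4@17, authorship ..1111.33..222424
After op 7 (insert('l')): buffer="vxqsgfllgfljbqsggffll" (len 21), cursors c1@7 c3@11 c2@21 c4@21, authorship ..11111.333..22242424
After op 8 (delete): buffer="vxqsgflgfjbqsggff" (len 17), cursors c1@6 c3@9 c2@17 c4@17, authorship ..1111.33..222424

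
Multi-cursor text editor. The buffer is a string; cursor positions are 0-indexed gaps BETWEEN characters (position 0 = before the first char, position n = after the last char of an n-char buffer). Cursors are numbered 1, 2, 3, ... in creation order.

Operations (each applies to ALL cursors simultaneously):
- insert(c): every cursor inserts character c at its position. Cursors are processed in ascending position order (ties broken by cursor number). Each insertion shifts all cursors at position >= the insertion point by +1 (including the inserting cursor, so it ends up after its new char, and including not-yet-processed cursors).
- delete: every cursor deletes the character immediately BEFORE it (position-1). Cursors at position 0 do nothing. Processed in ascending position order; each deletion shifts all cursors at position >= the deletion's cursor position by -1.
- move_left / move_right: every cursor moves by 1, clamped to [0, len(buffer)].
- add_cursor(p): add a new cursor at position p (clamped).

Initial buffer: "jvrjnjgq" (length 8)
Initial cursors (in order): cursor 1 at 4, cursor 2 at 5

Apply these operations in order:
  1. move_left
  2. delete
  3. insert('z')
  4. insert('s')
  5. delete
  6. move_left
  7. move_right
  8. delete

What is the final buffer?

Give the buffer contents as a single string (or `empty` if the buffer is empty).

After op 1 (move_left): buffer="jvrjnjgq" (len 8), cursors c1@3 c2@4, authorship ........
After op 2 (delete): buffer="jvnjgq" (len 6), cursors c1@2 c2@2, authorship ......
After op 3 (insert('z')): buffer="jvzznjgq" (len 8), cursors c1@4 c2@4, authorship ..12....
After op 4 (insert('s')): buffer="jvzzssnjgq" (len 10), cursors c1@6 c2@6, authorship ..1212....
After op 5 (delete): buffer="jvzznjgq" (len 8), cursors c1@4 c2@4, authorship ..12....
After op 6 (move_left): buffer="jvzznjgq" (len 8), cursors c1@3 c2@3, authorship ..12....
After op 7 (move_right): buffer="jvzznjgq" (len 8), cursors c1@4 c2@4, authorship ..12....
After op 8 (delete): buffer="jvnjgq" (len 6), cursors c1@2 c2@2, authorship ......

Answer: jvnjgq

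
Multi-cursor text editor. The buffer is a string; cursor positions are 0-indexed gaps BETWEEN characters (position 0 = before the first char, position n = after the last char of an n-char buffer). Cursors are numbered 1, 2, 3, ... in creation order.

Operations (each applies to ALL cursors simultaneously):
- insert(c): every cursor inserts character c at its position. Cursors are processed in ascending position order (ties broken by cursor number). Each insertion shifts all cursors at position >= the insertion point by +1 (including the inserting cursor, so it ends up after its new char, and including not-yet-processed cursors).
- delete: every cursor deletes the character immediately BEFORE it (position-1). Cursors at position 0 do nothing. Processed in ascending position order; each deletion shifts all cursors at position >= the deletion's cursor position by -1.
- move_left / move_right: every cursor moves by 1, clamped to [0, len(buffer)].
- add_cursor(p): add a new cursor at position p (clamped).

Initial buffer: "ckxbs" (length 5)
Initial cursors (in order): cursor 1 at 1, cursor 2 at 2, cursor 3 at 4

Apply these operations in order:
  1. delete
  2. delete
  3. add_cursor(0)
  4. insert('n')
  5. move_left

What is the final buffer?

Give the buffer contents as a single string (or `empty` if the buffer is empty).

After op 1 (delete): buffer="xs" (len 2), cursors c1@0 c2@0 c3@1, authorship ..
After op 2 (delete): buffer="s" (len 1), cursors c1@0 c2@0 c3@0, authorship .
After op 3 (add_cursor(0)): buffer="s" (len 1), cursors c1@0 c2@0 c3@0 c4@0, authorship .
After op 4 (insert('n')): buffer="nnnns" (len 5), cursors c1@4 c2@4 c3@4 c4@4, authorship 1234.
After op 5 (move_left): buffer="nnnns" (len 5), cursors c1@3 c2@3 c3@3 c4@3, authorship 1234.

Answer: nnnns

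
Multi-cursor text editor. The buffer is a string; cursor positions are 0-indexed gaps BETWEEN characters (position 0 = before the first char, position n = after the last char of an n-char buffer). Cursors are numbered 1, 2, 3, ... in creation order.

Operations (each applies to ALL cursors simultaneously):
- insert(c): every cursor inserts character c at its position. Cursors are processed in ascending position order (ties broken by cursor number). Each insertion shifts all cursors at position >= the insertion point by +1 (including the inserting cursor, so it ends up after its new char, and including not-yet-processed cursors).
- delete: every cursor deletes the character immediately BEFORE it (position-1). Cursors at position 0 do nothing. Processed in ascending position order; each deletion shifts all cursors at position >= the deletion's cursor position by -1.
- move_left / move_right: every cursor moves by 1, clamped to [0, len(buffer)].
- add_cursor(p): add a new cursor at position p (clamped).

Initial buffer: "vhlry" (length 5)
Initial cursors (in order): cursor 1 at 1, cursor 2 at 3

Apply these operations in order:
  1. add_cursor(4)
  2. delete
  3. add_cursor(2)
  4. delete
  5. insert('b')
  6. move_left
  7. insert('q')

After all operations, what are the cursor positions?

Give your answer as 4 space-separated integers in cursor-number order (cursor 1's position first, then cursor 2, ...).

Answer: 7 7 7 7

Derivation:
After op 1 (add_cursor(4)): buffer="vhlry" (len 5), cursors c1@1 c2@3 c3@4, authorship .....
After op 2 (delete): buffer="hy" (len 2), cursors c1@0 c2@1 c3@1, authorship ..
After op 3 (add_cursor(2)): buffer="hy" (len 2), cursors c1@0 c2@1 c3@1 c4@2, authorship ..
After op 4 (delete): buffer="" (len 0), cursors c1@0 c2@0 c3@0 c4@0, authorship 
After op 5 (insert('b')): buffer="bbbb" (len 4), cursors c1@4 c2@4 c3@4 c4@4, authorship 1234
After op 6 (move_left): buffer="bbbb" (len 4), cursors c1@3 c2@3 c3@3 c4@3, authorship 1234
After op 7 (insert('q')): buffer="bbbqqqqb" (len 8), cursors c1@7 c2@7 c3@7 c4@7, authorship 12312344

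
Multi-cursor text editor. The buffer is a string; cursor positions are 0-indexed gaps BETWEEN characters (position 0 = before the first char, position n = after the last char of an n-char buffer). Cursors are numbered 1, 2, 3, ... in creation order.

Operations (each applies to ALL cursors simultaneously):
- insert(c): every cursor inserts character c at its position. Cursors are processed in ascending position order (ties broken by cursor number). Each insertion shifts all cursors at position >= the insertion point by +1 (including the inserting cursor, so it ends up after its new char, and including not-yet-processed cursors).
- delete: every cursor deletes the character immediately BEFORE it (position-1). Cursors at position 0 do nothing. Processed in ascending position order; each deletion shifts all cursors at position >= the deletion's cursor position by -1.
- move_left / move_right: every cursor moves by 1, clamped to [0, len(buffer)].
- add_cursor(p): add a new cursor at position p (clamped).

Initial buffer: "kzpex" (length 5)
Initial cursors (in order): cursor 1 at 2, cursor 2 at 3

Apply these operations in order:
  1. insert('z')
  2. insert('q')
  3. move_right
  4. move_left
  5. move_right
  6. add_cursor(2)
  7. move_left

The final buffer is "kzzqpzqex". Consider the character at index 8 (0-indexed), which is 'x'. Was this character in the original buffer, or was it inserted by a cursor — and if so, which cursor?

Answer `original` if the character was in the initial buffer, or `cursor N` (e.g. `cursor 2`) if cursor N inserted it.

After op 1 (insert('z')): buffer="kzzpzex" (len 7), cursors c1@3 c2@5, authorship ..1.2..
After op 2 (insert('q')): buffer="kzzqpzqex" (len 9), cursors c1@4 c2@7, authorship ..11.22..
After op 3 (move_right): buffer="kzzqpzqex" (len 9), cursors c1@5 c2@8, authorship ..11.22..
After op 4 (move_left): buffer="kzzqpzqex" (len 9), cursors c1@4 c2@7, authorship ..11.22..
After op 5 (move_right): buffer="kzzqpzqex" (len 9), cursors c1@5 c2@8, authorship ..11.22..
After op 6 (add_cursor(2)): buffer="kzzqpzqex" (len 9), cursors c3@2 c1@5 c2@8, authorship ..11.22..
After op 7 (move_left): buffer="kzzqpzqex" (len 9), cursors c3@1 c1@4 c2@7, authorship ..11.22..
Authorship (.=original, N=cursor N): . . 1 1 . 2 2 . .
Index 8: author = original

Answer: original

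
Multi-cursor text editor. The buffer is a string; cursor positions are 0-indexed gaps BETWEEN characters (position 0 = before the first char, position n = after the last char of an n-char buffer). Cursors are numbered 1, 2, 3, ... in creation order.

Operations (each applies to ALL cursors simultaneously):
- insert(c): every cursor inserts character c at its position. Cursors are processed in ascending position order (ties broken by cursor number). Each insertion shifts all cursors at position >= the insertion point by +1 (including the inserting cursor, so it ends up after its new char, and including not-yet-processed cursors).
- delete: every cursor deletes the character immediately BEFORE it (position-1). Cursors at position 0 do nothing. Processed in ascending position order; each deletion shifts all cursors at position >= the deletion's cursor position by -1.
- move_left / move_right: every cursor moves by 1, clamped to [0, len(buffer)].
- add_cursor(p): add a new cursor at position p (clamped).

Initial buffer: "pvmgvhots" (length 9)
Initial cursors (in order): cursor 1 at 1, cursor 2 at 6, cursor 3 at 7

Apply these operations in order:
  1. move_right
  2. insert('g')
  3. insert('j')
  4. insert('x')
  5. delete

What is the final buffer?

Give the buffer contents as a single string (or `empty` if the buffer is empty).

Answer: pvgjmgvhogjtgjs

Derivation:
After op 1 (move_right): buffer="pvmgvhots" (len 9), cursors c1@2 c2@7 c3@8, authorship .........
After op 2 (insert('g')): buffer="pvgmgvhogtgs" (len 12), cursors c1@3 c2@9 c3@11, authorship ..1.....2.3.
After op 3 (insert('j')): buffer="pvgjmgvhogjtgjs" (len 15), cursors c1@4 c2@11 c3@14, authorship ..11.....22.33.
After op 4 (insert('x')): buffer="pvgjxmgvhogjxtgjxs" (len 18), cursors c1@5 c2@13 c3@17, authorship ..111.....222.333.
After op 5 (delete): buffer="pvgjmgvhogjtgjs" (len 15), cursors c1@4 c2@11 c3@14, authorship ..11.....22.33.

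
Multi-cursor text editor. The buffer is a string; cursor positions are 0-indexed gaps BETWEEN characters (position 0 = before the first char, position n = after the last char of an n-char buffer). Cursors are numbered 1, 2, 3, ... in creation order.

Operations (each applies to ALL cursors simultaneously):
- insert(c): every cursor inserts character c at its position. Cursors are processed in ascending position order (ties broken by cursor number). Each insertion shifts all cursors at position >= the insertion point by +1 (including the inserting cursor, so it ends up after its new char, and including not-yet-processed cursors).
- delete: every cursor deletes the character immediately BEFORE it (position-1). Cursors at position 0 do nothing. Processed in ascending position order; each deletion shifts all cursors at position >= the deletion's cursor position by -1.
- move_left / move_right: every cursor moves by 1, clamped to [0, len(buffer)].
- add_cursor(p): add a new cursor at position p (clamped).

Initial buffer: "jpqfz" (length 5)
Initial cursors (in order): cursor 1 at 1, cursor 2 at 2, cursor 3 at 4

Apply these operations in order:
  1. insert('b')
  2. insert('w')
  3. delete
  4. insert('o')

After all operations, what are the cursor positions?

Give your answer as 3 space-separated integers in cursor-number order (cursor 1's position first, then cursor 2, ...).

After op 1 (insert('b')): buffer="jbpbqfbz" (len 8), cursors c1@2 c2@4 c3@7, authorship .1.2..3.
After op 2 (insert('w')): buffer="jbwpbwqfbwz" (len 11), cursors c1@3 c2@6 c3@10, authorship .11.22..33.
After op 3 (delete): buffer="jbpbqfbz" (len 8), cursors c1@2 c2@4 c3@7, authorship .1.2..3.
After op 4 (insert('o')): buffer="jbopboqfboz" (len 11), cursors c1@3 c2@6 c3@10, authorship .11.22..33.

Answer: 3 6 10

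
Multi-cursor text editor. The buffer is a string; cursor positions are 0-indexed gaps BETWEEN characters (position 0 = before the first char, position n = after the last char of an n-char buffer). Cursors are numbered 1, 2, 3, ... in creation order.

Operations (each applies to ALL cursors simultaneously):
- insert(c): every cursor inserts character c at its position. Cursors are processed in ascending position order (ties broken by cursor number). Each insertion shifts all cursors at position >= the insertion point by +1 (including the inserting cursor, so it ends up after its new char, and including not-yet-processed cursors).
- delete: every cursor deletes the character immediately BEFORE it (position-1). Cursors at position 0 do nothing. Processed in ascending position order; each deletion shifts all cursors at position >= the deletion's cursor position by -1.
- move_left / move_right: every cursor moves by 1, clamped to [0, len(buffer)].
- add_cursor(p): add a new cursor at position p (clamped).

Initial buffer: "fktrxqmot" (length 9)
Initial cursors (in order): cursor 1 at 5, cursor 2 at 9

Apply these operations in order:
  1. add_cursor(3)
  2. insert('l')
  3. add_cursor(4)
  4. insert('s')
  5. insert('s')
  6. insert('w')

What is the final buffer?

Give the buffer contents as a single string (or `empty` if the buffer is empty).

After op 1 (add_cursor(3)): buffer="fktrxqmot" (len 9), cursors c3@3 c1@5 c2@9, authorship .........
After op 2 (insert('l')): buffer="fktlrxlqmotl" (len 12), cursors c3@4 c1@7 c2@12, authorship ...3..1....2
After op 3 (add_cursor(4)): buffer="fktlrxlqmotl" (len 12), cursors c3@4 c4@4 c1@7 c2@12, authorship ...3..1....2
After op 4 (insert('s')): buffer="fktlssrxlsqmotls" (len 16), cursors c3@6 c4@6 c1@10 c2@16, authorship ...334..11....22
After op 5 (insert('s')): buffer="fktlssssrxlssqmotlss" (len 20), cursors c3@8 c4@8 c1@13 c2@20, authorship ...33434..111....222
After op 6 (insert('w')): buffer="fktlsssswwrxlsswqmotlssw" (len 24), cursors c3@10 c4@10 c1@16 c2@24, authorship ...3343434..1111....2222

Answer: fktlsssswwrxlsswqmotlssw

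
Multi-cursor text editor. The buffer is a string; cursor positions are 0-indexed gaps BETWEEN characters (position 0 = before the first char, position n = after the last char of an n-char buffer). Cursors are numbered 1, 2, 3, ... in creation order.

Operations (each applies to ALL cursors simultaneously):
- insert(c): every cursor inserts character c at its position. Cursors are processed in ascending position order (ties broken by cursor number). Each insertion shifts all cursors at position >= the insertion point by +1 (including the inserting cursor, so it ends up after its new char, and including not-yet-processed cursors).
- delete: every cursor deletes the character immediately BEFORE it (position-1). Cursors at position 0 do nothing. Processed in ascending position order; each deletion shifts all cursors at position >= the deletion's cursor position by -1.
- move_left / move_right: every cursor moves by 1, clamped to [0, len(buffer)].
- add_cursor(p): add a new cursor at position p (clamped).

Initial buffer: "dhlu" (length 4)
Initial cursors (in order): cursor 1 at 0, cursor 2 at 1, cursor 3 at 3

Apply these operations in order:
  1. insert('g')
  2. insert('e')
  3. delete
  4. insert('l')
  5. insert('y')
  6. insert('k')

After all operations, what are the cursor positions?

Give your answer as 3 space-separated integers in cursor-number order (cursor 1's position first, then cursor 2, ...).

Answer: 4 9 15

Derivation:
After op 1 (insert('g')): buffer="gdghlgu" (len 7), cursors c1@1 c2@3 c3@6, authorship 1.2..3.
After op 2 (insert('e')): buffer="gedgehlgeu" (len 10), cursors c1@2 c2@5 c3@9, authorship 11.22..33.
After op 3 (delete): buffer="gdghlgu" (len 7), cursors c1@1 c2@3 c3@6, authorship 1.2..3.
After op 4 (insert('l')): buffer="gldglhlglu" (len 10), cursors c1@2 c2@5 c3@9, authorship 11.22..33.
After op 5 (insert('y')): buffer="glydglyhlglyu" (len 13), cursors c1@3 c2@7 c3@12, authorship 111.222..333.
After op 6 (insert('k')): buffer="glykdglykhlglyku" (len 16), cursors c1@4 c2@9 c3@15, authorship 1111.2222..3333.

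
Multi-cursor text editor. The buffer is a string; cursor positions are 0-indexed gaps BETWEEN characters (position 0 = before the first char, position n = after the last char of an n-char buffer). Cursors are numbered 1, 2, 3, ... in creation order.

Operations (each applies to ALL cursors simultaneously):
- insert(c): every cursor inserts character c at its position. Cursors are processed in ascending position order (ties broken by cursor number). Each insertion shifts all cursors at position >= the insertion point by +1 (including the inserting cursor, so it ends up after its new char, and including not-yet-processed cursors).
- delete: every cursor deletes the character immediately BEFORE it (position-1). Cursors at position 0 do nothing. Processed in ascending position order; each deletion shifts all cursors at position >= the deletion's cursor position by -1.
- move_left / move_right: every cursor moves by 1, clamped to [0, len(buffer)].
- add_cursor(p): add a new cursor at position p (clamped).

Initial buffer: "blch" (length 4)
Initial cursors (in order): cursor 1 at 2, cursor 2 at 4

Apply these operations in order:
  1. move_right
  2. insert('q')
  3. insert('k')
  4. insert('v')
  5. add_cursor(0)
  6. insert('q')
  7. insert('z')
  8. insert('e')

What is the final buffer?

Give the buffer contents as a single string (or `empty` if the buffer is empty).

After op 1 (move_right): buffer="blch" (len 4), cursors c1@3 c2@4, authorship ....
After op 2 (insert('q')): buffer="blcqhq" (len 6), cursors c1@4 c2@6, authorship ...1.2
After op 3 (insert('k')): buffer="blcqkhqk" (len 8), cursors c1@5 c2@8, authorship ...11.22
After op 4 (insert('v')): buffer="blcqkvhqkv" (len 10), cursors c1@6 c2@10, authorship ...111.222
After op 5 (add_cursor(0)): buffer="blcqkvhqkv" (len 10), cursors c3@0 c1@6 c2@10, authorship ...111.222
After op 6 (insert('q')): buffer="qblcqkvqhqkvq" (len 13), cursors c3@1 c1@8 c2@13, authorship 3...1111.2222
After op 7 (insert('z')): buffer="qzblcqkvqzhqkvqz" (len 16), cursors c3@2 c1@10 c2@16, authorship 33...11111.22222
After op 8 (insert('e')): buffer="qzeblcqkvqzehqkvqze" (len 19), cursors c3@3 c1@12 c2@19, authorship 333...111111.222222

Answer: qzeblcqkvqzehqkvqze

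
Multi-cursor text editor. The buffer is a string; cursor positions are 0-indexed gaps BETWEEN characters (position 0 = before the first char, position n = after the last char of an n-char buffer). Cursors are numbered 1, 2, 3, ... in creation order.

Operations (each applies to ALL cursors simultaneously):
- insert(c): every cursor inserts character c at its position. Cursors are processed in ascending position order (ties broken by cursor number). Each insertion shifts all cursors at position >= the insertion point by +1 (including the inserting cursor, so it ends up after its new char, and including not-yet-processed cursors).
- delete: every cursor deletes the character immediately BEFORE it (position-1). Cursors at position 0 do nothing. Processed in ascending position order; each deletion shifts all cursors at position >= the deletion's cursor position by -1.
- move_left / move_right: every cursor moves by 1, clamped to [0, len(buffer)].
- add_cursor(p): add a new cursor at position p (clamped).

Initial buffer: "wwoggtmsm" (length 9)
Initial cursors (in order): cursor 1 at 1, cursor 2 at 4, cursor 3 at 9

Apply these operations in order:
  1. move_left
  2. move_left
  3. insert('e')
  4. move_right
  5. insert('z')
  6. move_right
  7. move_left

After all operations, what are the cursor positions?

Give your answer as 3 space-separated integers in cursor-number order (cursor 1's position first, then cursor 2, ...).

Answer: 3 7 14

Derivation:
After op 1 (move_left): buffer="wwoggtmsm" (len 9), cursors c1@0 c2@3 c3@8, authorship .........
After op 2 (move_left): buffer="wwoggtmsm" (len 9), cursors c1@0 c2@2 c3@7, authorship .........
After op 3 (insert('e')): buffer="ewweoggtmesm" (len 12), cursors c1@1 c2@4 c3@10, authorship 1..2.....3..
After op 4 (move_right): buffer="ewweoggtmesm" (len 12), cursors c1@2 c2@5 c3@11, authorship 1..2.....3..
After op 5 (insert('z')): buffer="ewzweozggtmeszm" (len 15), cursors c1@3 c2@7 c3@14, authorship 1.1.2.2....3.3.
After op 6 (move_right): buffer="ewzweozggtmeszm" (len 15), cursors c1@4 c2@8 c3@15, authorship 1.1.2.2....3.3.
After op 7 (move_left): buffer="ewzweozggtmeszm" (len 15), cursors c1@3 c2@7 c3@14, authorship 1.1.2.2....3.3.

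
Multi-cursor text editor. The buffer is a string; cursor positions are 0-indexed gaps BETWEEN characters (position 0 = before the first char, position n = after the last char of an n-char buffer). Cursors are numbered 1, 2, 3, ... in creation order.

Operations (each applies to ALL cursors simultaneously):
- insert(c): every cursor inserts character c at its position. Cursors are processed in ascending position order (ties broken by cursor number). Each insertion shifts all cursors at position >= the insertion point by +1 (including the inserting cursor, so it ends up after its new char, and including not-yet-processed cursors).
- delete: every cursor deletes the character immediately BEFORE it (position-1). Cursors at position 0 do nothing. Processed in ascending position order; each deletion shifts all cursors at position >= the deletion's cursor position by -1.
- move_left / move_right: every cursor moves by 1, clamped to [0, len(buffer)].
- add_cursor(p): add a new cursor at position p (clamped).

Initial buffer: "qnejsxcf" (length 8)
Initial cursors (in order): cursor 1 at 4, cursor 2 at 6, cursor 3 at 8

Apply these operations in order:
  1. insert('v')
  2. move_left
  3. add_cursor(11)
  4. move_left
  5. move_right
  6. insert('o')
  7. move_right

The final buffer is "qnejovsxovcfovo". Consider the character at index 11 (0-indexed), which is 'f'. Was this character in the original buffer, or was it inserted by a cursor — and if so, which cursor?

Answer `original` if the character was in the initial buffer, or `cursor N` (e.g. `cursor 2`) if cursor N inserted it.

After op 1 (insert('v')): buffer="qnejvsxvcfv" (len 11), cursors c1@5 c2@8 c3@11, authorship ....1..2..3
After op 2 (move_left): buffer="qnejvsxvcfv" (len 11), cursors c1@4 c2@7 c3@10, authorship ....1..2..3
After op 3 (add_cursor(11)): buffer="qnejvsxvcfv" (len 11), cursors c1@4 c2@7 c3@10 c4@11, authorship ....1..2..3
After op 4 (move_left): buffer="qnejvsxvcfv" (len 11), cursors c1@3 c2@6 c3@9 c4@10, authorship ....1..2..3
After op 5 (move_right): buffer="qnejvsxvcfv" (len 11), cursors c1@4 c2@7 c3@10 c4@11, authorship ....1..2..3
After op 6 (insert('o')): buffer="qnejovsxovcfovo" (len 15), cursors c1@5 c2@9 c3@13 c4@15, authorship ....11..22..334
After op 7 (move_right): buffer="qnejovsxovcfovo" (len 15), cursors c1@6 c2@10 c3@14 c4@15, authorship ....11..22..334
Authorship (.=original, N=cursor N): . . . . 1 1 . . 2 2 . . 3 3 4
Index 11: author = original

Answer: original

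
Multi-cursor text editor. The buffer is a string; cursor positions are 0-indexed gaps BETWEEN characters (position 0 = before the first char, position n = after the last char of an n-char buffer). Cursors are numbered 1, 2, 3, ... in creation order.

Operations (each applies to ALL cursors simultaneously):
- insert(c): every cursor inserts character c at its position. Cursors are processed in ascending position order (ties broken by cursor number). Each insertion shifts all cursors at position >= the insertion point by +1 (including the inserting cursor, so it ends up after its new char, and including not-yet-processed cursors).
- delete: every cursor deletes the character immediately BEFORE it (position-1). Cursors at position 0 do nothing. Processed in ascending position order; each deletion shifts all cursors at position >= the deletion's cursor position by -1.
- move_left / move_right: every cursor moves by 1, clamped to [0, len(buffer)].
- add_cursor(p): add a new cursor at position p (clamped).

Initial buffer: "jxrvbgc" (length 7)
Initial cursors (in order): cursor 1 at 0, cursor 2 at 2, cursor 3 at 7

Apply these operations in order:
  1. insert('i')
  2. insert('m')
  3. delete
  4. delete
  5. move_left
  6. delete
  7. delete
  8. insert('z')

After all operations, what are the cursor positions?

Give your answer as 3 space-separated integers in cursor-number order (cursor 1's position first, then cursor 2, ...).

After op 1 (insert('i')): buffer="ijxirvbgci" (len 10), cursors c1@1 c2@4 c3@10, authorship 1..2.....3
After op 2 (insert('m')): buffer="imjximrvbgcim" (len 13), cursors c1@2 c2@6 c3@13, authorship 11..22.....33
After op 3 (delete): buffer="ijxirvbgci" (len 10), cursors c1@1 c2@4 c3@10, authorship 1..2.....3
After op 4 (delete): buffer="jxrvbgc" (len 7), cursors c1@0 c2@2 c3@7, authorship .......
After op 5 (move_left): buffer="jxrvbgc" (len 7), cursors c1@0 c2@1 c3@6, authorship .......
After op 6 (delete): buffer="xrvbc" (len 5), cursors c1@0 c2@0 c3@4, authorship .....
After op 7 (delete): buffer="xrvc" (len 4), cursors c1@0 c2@0 c3@3, authorship ....
After op 8 (insert('z')): buffer="zzxrvzc" (len 7), cursors c1@2 c2@2 c3@6, authorship 12...3.

Answer: 2 2 6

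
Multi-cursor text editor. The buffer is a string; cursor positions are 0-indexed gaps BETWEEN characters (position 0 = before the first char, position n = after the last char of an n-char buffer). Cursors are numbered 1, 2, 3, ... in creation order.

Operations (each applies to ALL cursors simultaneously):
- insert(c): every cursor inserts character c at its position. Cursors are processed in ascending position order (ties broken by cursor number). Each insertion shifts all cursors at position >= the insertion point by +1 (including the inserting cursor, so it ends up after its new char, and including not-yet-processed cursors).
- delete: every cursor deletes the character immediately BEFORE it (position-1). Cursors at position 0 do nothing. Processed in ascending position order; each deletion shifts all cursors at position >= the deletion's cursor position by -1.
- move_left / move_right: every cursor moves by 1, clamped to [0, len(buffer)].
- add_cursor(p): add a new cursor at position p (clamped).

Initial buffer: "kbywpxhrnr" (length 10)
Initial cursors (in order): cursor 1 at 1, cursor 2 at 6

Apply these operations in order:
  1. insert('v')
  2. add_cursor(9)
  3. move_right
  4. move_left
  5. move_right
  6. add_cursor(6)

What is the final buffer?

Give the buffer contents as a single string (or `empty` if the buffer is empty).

Answer: kvbywpxvhrnr

Derivation:
After op 1 (insert('v')): buffer="kvbywpxvhrnr" (len 12), cursors c1@2 c2@8, authorship .1.....2....
After op 2 (add_cursor(9)): buffer="kvbywpxvhrnr" (len 12), cursors c1@2 c2@8 c3@9, authorship .1.....2....
After op 3 (move_right): buffer="kvbywpxvhrnr" (len 12), cursors c1@3 c2@9 c3@10, authorship .1.....2....
After op 4 (move_left): buffer="kvbywpxvhrnr" (len 12), cursors c1@2 c2@8 c3@9, authorship .1.....2....
After op 5 (move_right): buffer="kvbywpxvhrnr" (len 12), cursors c1@3 c2@9 c3@10, authorship .1.....2....
After op 6 (add_cursor(6)): buffer="kvbywpxvhrnr" (len 12), cursors c1@3 c4@6 c2@9 c3@10, authorship .1.....2....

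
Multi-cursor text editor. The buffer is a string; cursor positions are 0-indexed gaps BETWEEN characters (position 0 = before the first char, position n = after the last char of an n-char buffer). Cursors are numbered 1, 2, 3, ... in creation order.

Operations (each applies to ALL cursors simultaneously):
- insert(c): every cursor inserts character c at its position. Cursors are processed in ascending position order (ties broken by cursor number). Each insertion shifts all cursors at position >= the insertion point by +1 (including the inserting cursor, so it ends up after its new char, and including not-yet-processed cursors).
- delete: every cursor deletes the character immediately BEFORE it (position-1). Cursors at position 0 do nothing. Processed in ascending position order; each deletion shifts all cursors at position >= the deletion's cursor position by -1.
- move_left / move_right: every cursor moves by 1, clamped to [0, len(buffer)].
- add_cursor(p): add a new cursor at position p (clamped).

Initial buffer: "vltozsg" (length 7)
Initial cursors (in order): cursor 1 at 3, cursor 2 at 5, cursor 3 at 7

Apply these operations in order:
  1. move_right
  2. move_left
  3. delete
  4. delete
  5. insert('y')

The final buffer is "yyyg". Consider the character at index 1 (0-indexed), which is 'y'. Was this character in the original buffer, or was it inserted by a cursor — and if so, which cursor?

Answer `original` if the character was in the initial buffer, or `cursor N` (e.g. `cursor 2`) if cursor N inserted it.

After op 1 (move_right): buffer="vltozsg" (len 7), cursors c1@4 c2@6 c3@7, authorship .......
After op 2 (move_left): buffer="vltozsg" (len 7), cursors c1@3 c2@5 c3@6, authorship .......
After op 3 (delete): buffer="vlog" (len 4), cursors c1@2 c2@3 c3@3, authorship ....
After op 4 (delete): buffer="g" (len 1), cursors c1@0 c2@0 c3@0, authorship .
After op 5 (insert('y')): buffer="yyyg" (len 4), cursors c1@3 c2@3 c3@3, authorship 123.
Authorship (.=original, N=cursor N): 1 2 3 .
Index 1: author = 2

Answer: cursor 2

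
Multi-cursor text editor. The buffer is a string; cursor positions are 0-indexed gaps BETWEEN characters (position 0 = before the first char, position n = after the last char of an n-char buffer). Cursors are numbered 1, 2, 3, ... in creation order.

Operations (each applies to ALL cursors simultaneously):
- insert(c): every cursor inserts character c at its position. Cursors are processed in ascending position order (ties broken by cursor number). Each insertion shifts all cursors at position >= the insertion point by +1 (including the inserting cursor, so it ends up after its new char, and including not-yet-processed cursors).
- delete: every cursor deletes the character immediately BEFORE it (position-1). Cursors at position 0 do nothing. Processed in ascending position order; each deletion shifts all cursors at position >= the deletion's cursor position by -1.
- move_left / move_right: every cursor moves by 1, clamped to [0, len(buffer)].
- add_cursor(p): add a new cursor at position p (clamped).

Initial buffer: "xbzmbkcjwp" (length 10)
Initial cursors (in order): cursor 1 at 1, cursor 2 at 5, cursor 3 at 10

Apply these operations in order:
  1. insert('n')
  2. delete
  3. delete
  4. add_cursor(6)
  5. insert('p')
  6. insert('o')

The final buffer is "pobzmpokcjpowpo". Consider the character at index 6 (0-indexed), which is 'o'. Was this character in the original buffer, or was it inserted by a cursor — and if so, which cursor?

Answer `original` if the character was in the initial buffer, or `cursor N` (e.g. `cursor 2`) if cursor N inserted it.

Answer: cursor 2

Derivation:
After op 1 (insert('n')): buffer="xnbzmbnkcjwpn" (len 13), cursors c1@2 c2@7 c3@13, authorship .1....2.....3
After op 2 (delete): buffer="xbzmbkcjwp" (len 10), cursors c1@1 c2@5 c3@10, authorship ..........
After op 3 (delete): buffer="bzmkcjw" (len 7), cursors c1@0 c2@3 c3@7, authorship .......
After op 4 (add_cursor(6)): buffer="bzmkcjw" (len 7), cursors c1@0 c2@3 c4@6 c3@7, authorship .......
After op 5 (insert('p')): buffer="pbzmpkcjpwp" (len 11), cursors c1@1 c2@5 c4@9 c3@11, authorship 1...2...4.3
After op 6 (insert('o')): buffer="pobzmpokcjpowpo" (len 15), cursors c1@2 c2@7 c4@12 c3@15, authorship 11...22...44.33
Authorship (.=original, N=cursor N): 1 1 . . . 2 2 . . . 4 4 . 3 3
Index 6: author = 2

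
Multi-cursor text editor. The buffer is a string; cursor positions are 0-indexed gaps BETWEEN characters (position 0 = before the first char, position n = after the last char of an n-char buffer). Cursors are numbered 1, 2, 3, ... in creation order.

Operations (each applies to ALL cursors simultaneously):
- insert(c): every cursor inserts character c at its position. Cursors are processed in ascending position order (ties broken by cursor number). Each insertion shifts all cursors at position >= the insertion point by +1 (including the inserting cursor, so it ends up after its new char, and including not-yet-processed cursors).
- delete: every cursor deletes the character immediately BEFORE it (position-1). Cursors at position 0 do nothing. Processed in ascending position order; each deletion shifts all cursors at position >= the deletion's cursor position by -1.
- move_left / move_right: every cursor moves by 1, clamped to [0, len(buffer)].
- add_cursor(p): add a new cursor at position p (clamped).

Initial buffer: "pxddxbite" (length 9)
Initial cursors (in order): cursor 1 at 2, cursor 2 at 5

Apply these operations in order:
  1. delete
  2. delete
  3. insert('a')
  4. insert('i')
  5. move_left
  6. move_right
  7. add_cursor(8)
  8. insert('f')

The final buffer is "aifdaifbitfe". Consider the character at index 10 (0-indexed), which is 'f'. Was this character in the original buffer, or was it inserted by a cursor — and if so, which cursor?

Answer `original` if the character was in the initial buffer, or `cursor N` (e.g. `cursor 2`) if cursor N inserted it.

After op 1 (delete): buffer="pddbite" (len 7), cursors c1@1 c2@3, authorship .......
After op 2 (delete): buffer="dbite" (len 5), cursors c1@0 c2@1, authorship .....
After op 3 (insert('a')): buffer="adabite" (len 7), cursors c1@1 c2@3, authorship 1.2....
After op 4 (insert('i')): buffer="aidaibite" (len 9), cursors c1@2 c2@5, authorship 11.22....
After op 5 (move_left): buffer="aidaibite" (len 9), cursors c1@1 c2@4, authorship 11.22....
After op 6 (move_right): buffer="aidaibite" (len 9), cursors c1@2 c2@5, authorship 11.22....
After op 7 (add_cursor(8)): buffer="aidaibite" (len 9), cursors c1@2 c2@5 c3@8, authorship 11.22....
After op 8 (insert('f')): buffer="aifdaifbitfe" (len 12), cursors c1@3 c2@7 c3@11, authorship 111.222...3.
Authorship (.=original, N=cursor N): 1 1 1 . 2 2 2 . . . 3 .
Index 10: author = 3

Answer: cursor 3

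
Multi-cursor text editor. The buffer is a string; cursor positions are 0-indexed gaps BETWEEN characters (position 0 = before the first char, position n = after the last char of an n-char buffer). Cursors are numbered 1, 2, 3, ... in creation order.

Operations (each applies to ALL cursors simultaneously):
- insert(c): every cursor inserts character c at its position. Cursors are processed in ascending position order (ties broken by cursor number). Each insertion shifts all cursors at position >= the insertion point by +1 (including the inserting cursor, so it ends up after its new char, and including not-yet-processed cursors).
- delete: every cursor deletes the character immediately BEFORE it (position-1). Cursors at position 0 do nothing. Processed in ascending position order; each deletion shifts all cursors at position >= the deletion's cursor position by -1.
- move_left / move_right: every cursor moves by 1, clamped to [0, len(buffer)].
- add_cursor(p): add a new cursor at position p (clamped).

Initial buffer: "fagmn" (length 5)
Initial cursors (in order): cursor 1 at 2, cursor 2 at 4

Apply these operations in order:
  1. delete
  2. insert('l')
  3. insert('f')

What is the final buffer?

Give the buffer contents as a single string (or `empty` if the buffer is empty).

Answer: flfglfn

Derivation:
After op 1 (delete): buffer="fgn" (len 3), cursors c1@1 c2@2, authorship ...
After op 2 (insert('l')): buffer="flgln" (len 5), cursors c1@2 c2@4, authorship .1.2.
After op 3 (insert('f')): buffer="flfglfn" (len 7), cursors c1@3 c2@6, authorship .11.22.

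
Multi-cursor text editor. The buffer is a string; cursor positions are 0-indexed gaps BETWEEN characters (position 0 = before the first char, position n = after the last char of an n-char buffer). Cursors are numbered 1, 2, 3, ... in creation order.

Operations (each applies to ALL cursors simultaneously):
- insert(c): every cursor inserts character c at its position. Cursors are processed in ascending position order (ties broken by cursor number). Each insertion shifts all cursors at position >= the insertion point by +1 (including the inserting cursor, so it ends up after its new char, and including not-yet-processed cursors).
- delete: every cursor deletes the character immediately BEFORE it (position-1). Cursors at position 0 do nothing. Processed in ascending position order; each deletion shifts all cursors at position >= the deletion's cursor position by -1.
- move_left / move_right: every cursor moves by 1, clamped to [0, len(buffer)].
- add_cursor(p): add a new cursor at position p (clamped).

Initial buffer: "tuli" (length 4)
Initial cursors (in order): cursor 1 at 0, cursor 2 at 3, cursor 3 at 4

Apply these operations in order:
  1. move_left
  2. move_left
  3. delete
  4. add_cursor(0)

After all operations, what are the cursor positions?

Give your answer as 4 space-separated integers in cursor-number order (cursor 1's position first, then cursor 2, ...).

Answer: 0 0 0 0

Derivation:
After op 1 (move_left): buffer="tuli" (len 4), cursors c1@0 c2@2 c3@3, authorship ....
After op 2 (move_left): buffer="tuli" (len 4), cursors c1@0 c2@1 c3@2, authorship ....
After op 3 (delete): buffer="li" (len 2), cursors c1@0 c2@0 c3@0, authorship ..
After op 4 (add_cursor(0)): buffer="li" (len 2), cursors c1@0 c2@0 c3@0 c4@0, authorship ..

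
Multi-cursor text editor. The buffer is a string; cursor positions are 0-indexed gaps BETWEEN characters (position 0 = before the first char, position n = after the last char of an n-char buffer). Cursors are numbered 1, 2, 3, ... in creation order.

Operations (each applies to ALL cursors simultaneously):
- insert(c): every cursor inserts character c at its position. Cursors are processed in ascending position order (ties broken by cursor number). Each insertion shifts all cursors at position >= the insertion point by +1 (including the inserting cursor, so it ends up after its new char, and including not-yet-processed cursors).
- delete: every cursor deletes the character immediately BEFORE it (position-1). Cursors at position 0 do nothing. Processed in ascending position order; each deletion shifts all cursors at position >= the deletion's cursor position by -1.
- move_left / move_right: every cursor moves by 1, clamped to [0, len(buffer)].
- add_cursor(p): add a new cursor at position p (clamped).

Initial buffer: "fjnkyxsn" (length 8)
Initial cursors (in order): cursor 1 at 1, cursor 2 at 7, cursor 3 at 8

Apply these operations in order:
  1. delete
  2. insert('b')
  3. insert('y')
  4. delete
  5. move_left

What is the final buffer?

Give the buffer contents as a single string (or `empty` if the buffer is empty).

Answer: bjnkyxbb

Derivation:
After op 1 (delete): buffer="jnkyx" (len 5), cursors c1@0 c2@5 c3@5, authorship .....
After op 2 (insert('b')): buffer="bjnkyxbb" (len 8), cursors c1@1 c2@8 c3@8, authorship 1.....23
After op 3 (insert('y')): buffer="byjnkyxbbyy" (len 11), cursors c1@2 c2@11 c3@11, authorship 11.....2323
After op 4 (delete): buffer="bjnkyxbb" (len 8), cursors c1@1 c2@8 c3@8, authorship 1.....23
After op 5 (move_left): buffer="bjnkyxbb" (len 8), cursors c1@0 c2@7 c3@7, authorship 1.....23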